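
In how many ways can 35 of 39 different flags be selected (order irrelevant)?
C(39,35) = 39!/(35!×4!) = 82251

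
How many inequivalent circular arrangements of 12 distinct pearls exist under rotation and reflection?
(12-1)!/2 = 39916800/2 = 19958400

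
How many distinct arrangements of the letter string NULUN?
5! / (1! × 2! × 2!) = 30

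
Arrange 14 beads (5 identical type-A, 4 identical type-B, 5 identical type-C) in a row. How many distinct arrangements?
14! / (5! × 4! × 5!) = 252252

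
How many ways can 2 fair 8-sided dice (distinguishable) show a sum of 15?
Coefficient of x^15 in (x + x² + ... + x^8)^2. By inclusion-exclusion on dice exceeding 8: Σ_j (-1)^j C(2,j)·C(15-1-8j, 1) = C(2,0)·C(14,1) - C(2,1)·C(6,1) = 1·14 - 2·6 = 2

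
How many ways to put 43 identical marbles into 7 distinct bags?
C(43+7-1, 7-1) = C(49, 6) = 13983816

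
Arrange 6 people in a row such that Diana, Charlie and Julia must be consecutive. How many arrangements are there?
Treat the 3 as one block: (6-3+1)! × 3! = 24 × 6 = 144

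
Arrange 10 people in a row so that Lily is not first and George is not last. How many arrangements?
By inclusion-exclusion: 10! - 2×(10-1)! + (10-2)! = 3628800 - 725760 + 40320 = 2943360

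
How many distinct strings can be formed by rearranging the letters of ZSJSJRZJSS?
10! / (4! × 3! × 2! × 1!) = 12600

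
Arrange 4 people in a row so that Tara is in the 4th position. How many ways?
Fix one position: (4-1)! = 6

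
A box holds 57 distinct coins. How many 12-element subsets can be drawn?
C(57,12) = 57!/(12!×45!) = 707285522580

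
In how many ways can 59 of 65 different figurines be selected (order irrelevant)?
C(65,59) = 65!/(59!×6!) = 82598880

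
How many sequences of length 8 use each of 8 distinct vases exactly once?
8! = 40320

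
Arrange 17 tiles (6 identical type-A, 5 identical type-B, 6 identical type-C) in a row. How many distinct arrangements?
17! / (6! × 5! × 6!) = 5717712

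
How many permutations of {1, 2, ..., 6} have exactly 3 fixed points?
Choose the 3 fixed points C(6,3) = 20, derange the rest: !3 = Σ_{j=0}^{3} (-1)^j·3!/j! = 6 - 6 + 3 - 1 = 2. Product = 20 × 2 = 40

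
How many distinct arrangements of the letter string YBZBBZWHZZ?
10! / (1! × 1! × 1! × 3! × 4!) = 25200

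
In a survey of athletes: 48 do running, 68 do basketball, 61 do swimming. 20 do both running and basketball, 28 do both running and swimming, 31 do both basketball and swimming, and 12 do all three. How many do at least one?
|A∪B∪C| = 48+68+61-20-28-31+12 = 110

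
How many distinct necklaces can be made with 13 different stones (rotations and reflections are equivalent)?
(13-1)!/2 = 479001600/2 = 239500800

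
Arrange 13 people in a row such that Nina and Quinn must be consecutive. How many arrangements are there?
Treat the 2 as one block: (13-2+1)! × 2! = 479001600 × 2 = 958003200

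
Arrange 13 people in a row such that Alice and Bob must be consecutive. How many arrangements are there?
Treat the 2 as one block: (13-2+1)! × 2! = 479001600 × 2 = 958003200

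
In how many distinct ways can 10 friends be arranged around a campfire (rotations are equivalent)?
Circular: fix one position, arrange the rest. (10-1)! = 362880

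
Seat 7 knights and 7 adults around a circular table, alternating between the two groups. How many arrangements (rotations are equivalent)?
Fix one of the knights: (7-1)! ways for the remaining knights, × 7! ways for the adults = 720 × 5040 = 3628800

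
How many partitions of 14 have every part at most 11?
Let r_j(i) = number of partitions of i into parts ≤ j, for i = 0..14. r_1(i) = 1 for all i; r_j(i) = r_{j-1}(i) + r_j(i-j). Rows j = 2..11: ≤2: 1 1 2 2 3 3 4 4 5 5 6 6 7 7 8; ≤3: 1 1 2 3 4 5 7 8 10 12 14 16 19 21 24; ≤4: 1 1 2 3 5 6 9 11 15 18 23 27 34 39 47; ≤5: 1 1 2 3 5 7 10 13 18 23 30 37 47 57 70; ≤6: 1 1 2 3 5 7 11 14 20 26 35 44 58 71 90; ≤7: 1 1 2 3 5 7 11 15 21 28 38 49 65 82 105; ≤8: 1 1 2 3 5 7 11 15 22 29 40 52 70 89 116; ≤9: 1 1 2 3 5 7 11 15 22 30 41 54 73 94 123; ≤10: 1 1 2 3 5 7 11 15 22 30 42 55 75 97 128; ≤11: 1 1 2 3 5 7 11 15 22 30 42 56 76 99 131. r_11(14) = 131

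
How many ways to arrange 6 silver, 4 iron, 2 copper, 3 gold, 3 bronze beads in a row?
18! / (6! × 4! × 2! × 3! × 3!) = 5145940800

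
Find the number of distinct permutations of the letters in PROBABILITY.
11! / (1! × 1! × 1! × 2! × 1! × 2! × 1! × 1! × 1!) = 9979200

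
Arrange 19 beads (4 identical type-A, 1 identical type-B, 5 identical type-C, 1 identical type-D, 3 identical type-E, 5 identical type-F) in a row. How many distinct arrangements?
19! / (4! × 1! × 5! × 1! × 3! × 5!) = 58663725120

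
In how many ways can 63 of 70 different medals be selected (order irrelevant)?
C(70,63) = 70!/(63!×7!) = 1198774720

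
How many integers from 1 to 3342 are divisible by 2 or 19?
⌊3342/2⌋ + ⌊3342/19⌋ - ⌊3342/38⌋ = 1671 + 175 - 87 = 1759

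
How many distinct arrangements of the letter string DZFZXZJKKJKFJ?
13! / (3! × 2! × 1! × 3! × 1! × 3!) = 14414400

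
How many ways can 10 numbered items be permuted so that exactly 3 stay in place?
Choose the 3 fixed points C(10,3) = 120, derange the rest: !7 = Σ_{j=0}^{7} (-1)^j·7!/j! = 5040 - 5040 + 2520 - 840 + 210 - 42 + 7 - 1 = 1854. Product = 120 × 1854 = 222480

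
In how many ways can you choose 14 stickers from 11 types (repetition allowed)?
C(14+11-1, 11-1) = C(24, 10) = 1961256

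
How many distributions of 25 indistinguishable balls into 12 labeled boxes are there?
C(25+12-1, 12-1) = C(36, 11) = 600805296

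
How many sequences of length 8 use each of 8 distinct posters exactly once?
8! = 40320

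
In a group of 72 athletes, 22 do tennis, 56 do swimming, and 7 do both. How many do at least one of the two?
|A∪B| = |A| + |B| - |A∩B| = 22 + 56 - 7 = 71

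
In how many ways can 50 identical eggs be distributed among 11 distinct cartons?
C(50+11-1, 11-1) = C(60, 10) = 75394027566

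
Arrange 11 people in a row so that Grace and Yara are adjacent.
Treat as block: (11-1)! × 2! = 3628800 × 2 = 7257600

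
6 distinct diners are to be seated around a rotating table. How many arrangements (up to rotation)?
Circular: fix one position, arrange the rest. (6-1)! = 120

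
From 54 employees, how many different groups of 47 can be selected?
C(54,47) = 54!/(47!×7!) = 177100560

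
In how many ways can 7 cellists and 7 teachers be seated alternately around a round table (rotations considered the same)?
Fix one of the cellists: (7-1)! ways for the remaining cellists, × 7! ways for the teachers = 720 × 5040 = 3628800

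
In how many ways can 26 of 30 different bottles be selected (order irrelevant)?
C(30,26) = 30!/(26!×4!) = 27405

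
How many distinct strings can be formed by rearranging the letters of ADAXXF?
6! / (2! × 1! × 1! × 2!) = 180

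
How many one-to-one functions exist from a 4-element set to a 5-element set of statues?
P(5,4) = 5!/(5-4)! = 120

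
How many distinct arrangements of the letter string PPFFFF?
6! / (2! × 4!) = 15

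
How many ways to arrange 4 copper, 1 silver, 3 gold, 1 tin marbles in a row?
9! / (4! × 1! × 3! × 1!) = 2520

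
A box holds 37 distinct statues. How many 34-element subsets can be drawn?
C(37,34) = 37!/(34!×3!) = 7770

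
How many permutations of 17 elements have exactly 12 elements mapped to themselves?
Choose the 12 fixed points C(17,12) = 6188, derange the rest: !5 = Σ_{j=0}^{5} (-1)^j·5!/j! = 120 - 120 + 60 - 20 + 5 - 1 = 44. Product = 6188 × 44 = 272272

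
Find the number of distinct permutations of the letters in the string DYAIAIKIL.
9! / (2! × 1! × 1! × 1! × 1! × 3!) = 30240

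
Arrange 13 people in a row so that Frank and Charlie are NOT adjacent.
Total - adjacent = 13! - (13-1)!×2 = 6227020800 - 958003200 = 5269017600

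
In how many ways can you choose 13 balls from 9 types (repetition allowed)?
C(13+9-1, 9-1) = C(21, 8) = 203490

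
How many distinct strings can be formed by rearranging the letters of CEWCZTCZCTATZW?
14! / (1! × 3! × 2! × 3! × 1! × 4!) = 50450400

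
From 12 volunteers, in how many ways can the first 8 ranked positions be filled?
P(12,8) = 12!/(12-8)! = 19958400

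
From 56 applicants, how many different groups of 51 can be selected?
C(56,51) = 56!/(51!×5!) = 3819816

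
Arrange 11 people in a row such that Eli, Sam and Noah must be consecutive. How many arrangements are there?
Treat the 3 as one block: (11-3+1)! × 3! = 362880 × 6 = 2177280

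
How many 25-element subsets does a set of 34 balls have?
C(34,25) = 34!/(25!×9!) = 52451256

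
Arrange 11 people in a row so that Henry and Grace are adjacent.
Treat as block: (11-1)! × 2! = 3628800 × 2 = 7257600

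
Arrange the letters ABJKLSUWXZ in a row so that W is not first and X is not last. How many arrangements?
By inclusion-exclusion: 10! - 2×(10-1)! + (10-2)! = 3628800 - 725760 + 40320 = 2943360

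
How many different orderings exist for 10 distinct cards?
10! = 3628800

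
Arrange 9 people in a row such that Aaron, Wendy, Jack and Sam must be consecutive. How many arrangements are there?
Treat the 4 as one block: (9-4+1)! × 4! = 720 × 24 = 17280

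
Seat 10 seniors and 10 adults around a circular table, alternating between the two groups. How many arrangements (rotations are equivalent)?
Fix one of the seniors: (10-1)! ways for the remaining seniors, × 10! ways for the adults = 362880 × 3628800 = 1316818944000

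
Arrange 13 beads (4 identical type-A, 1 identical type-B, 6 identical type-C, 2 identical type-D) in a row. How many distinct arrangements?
13! / (4! × 1! × 6! × 2!) = 180180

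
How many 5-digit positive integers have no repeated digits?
First digit: 9 choices (nonzero). Then descending: 9 × 9 × 8 × 7 × 6 = 27216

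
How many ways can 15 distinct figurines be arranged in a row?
15! = 1307674368000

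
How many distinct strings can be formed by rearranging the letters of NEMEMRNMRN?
10! / (3! × 2! × 2! × 3!) = 25200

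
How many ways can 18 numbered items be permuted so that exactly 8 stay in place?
Choose the 8 fixed points C(18,8) = 43758, derange the rest: !10 = Σ_{j=0}^{10} (-1)^j·10!/j! = 3628800 - 3628800 + 1814400 - 604800 + 151200 - 30240 + 5040 - 720 + 90 - 10 + 1 = 1334961. Product = 43758 × 1334961 = 58415223438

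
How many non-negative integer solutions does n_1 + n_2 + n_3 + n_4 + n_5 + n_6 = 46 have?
C(46+6-1, 6-1) = C(51, 5) = 2349060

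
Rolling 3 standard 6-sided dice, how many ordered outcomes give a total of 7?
Coefficient of x^7 in (x + x² + ... + x^6)^3. By inclusion-exclusion on dice exceeding 6: Σ_j (-1)^j C(3,j)·C(7-1-6j, 2) = C(3,0)·C(6,2) = 1·15 = 15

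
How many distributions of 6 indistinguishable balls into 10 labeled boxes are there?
C(6+10-1, 10-1) = C(15, 9) = 5005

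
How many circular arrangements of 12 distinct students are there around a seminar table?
Circular: fix one position, arrange the rest. (12-1)! = 39916800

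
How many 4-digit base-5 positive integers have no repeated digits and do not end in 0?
Last digit: 4 nonzero choices. First digit: 3 (nonzero, ≠last). Middle 2: P(3,2) = 6. Total = 72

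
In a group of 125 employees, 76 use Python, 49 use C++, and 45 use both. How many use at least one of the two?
|A∪B| = |A| + |B| - |A∩B| = 76 + 49 - 45 = 80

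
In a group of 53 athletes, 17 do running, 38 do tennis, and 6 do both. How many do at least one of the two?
|A∪B| = |A| + |B| - |A∩B| = 17 + 38 - 6 = 49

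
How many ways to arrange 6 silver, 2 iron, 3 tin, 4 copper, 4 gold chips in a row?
19! / (6! × 2! × 3! × 4! × 4!) = 24443218800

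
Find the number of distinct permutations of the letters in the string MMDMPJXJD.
9! / (1! × 2! × 1! × 3! × 2!) = 15120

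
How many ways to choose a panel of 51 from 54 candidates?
C(54,51) = 54!/(51!×3!) = 24804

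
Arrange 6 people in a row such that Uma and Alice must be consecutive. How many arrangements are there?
Treat the 2 as one block: (6-2+1)! × 2! = 120 × 2 = 240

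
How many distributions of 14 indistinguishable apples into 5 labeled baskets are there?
C(14+5-1, 5-1) = C(18, 4) = 3060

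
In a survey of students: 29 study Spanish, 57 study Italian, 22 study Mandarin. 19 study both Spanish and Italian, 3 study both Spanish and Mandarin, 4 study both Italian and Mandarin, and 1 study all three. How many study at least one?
|A∪B∪C| = 29+57+22-19-3-4+1 = 83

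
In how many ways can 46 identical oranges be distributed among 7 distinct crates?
C(46+7-1, 7-1) = C(52, 6) = 20358520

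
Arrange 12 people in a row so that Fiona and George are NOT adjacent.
Total - adjacent = 12! - (12-1)!×2 = 479001600 - 79833600 = 399168000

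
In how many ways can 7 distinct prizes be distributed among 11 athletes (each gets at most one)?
P(11,7) = 11!/(11-7)! = 1663200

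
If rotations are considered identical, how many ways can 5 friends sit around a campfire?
Circular: fix one position, arrange the rest. (5-1)! = 24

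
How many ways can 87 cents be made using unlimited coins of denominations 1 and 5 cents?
Coefficient of x^87 in 1/(1-x^1) · 1/(1-x^5). Use j coins of 5 for j = 0..⌊87/5⌋ = 17, the rest in 1s: 17 + 1 = 18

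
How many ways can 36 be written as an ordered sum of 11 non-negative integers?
C(36+11-1, 11-1) = C(46, 10) = 4076350421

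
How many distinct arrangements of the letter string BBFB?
4! / (1! × 3!) = 4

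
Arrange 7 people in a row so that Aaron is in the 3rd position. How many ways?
Fix one position: (7-1)! = 720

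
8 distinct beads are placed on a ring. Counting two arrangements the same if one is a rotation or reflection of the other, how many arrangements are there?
(8-1)!/2 = 5040/2 = 2520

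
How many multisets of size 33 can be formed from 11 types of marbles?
C(33+11-1, 11-1) = C(43, 10) = 1917334783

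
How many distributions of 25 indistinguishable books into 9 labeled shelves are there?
C(25+9-1, 9-1) = C(33, 8) = 13884156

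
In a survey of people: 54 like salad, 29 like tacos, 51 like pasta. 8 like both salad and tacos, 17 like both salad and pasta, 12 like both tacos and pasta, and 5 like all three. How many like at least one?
|A∪B∪C| = 54+29+51-8-17-12+5 = 102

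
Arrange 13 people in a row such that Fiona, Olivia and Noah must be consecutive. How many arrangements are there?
Treat the 3 as one block: (13-3+1)! × 3! = 39916800 × 6 = 239500800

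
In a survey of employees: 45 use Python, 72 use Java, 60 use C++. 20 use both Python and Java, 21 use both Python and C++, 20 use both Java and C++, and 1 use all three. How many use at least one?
|A∪B∪C| = 45+72+60-20-21-20+1 = 117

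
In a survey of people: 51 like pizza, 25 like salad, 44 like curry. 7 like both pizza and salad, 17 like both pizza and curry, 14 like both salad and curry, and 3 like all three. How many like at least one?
|A∪B∪C| = 51+25+44-7-17-14+3 = 85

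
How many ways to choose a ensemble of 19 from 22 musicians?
C(22,19) = 22!/(19!×3!) = 1540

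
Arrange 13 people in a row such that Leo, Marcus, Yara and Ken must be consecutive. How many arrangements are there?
Treat the 4 as one block: (13-4+1)! × 4! = 3628800 × 24 = 87091200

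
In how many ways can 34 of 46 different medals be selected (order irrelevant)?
C(46,34) = 46!/(34!×12!) = 38910617655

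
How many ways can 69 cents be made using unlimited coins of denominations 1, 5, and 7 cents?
Coefficient of x^69 in 1/(1-x^1) · 1/(1-x^5) · 1/(1-x^7). Case on j = number of 7-cent coins (j = 0..9); remainder r = 69 - 7j is made from {1,5} in ⌊r/5⌋+1 ways. r = 69, 62, 55, 48, 41, 34, 27, 20, 13, 6 → 14 + 13 + 12 + 10 + 9 + 7 + 6 + 5 + 3 + 2 = 81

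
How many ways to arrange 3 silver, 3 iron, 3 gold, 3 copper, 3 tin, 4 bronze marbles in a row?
19! / (3! × 3! × 3! × 3! × 3! × 4!) = 651819168000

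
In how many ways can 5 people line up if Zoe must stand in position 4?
Fix one position: (5-1)! = 24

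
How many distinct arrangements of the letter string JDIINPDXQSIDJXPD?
16! / (3! × 2! × 1! × 1! × 2! × 4! × 2! × 1!) = 18162144000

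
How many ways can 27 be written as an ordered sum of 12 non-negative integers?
C(27+12-1, 12-1) = C(38, 11) = 1203322288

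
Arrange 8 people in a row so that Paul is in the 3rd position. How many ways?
Fix one position: (8-1)! = 5040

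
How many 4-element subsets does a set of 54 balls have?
C(54,4) = 54!/(4!×50!) = 316251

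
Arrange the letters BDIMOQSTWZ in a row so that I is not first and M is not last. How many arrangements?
By inclusion-exclusion: 10! - 2×(10-1)! + (10-2)! = 3628800 - 725760 + 40320 = 2943360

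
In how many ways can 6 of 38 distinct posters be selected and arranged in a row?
P(38,6) = 38!/(38-6)! = 1987690320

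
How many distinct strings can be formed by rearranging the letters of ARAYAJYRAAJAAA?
14! / (2! × 8! × 2! × 2!) = 270270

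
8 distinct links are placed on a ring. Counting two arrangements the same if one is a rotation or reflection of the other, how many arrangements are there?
(8-1)!/2 = 5040/2 = 2520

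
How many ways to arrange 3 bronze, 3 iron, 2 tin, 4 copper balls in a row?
12! / (3! × 3! × 2! × 4!) = 277200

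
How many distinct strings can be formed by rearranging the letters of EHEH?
4! / (2! × 2!) = 6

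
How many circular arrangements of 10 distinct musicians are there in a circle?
Circular: fix one position, arrange the rest. (10-1)! = 362880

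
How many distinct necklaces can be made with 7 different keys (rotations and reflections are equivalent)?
(7-1)!/2 = 720/2 = 360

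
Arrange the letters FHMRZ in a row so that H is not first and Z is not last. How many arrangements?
By inclusion-exclusion: 5! - 2×(5-1)! + (5-2)! = 120 - 48 + 6 = 78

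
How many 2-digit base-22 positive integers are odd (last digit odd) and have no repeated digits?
Last∈{1,3,5,7,9,11,13,15,17,19,21}. Last=0: 0. Last nonzero: 11×20×P(20,0) = 220. Total = 220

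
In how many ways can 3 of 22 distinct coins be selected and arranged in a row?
P(22,3) = 22!/(22-3)! = 9240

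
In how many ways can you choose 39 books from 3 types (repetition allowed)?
C(39+3-1, 3-1) = C(41, 2) = 820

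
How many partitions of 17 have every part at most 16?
Let r_j(i) = number of partitions of i into parts ≤ j, for i = 0..17. r_1(i) = 1 for all i; r_j(i) = r_{j-1}(i) + r_j(i-j). Rows j = 2..16: ≤2: 1 1 2 2 3 3 4 4 5 5 6 6 7 7 8 8 9 9; ≤3: 1 1 2 3 4 5 7 8 10 12 14 16 19 21 24 27 30 33; ≤4: 1 1 2 3 5 6 9 11 15 18 23 27 34 39 47 54 64 72; ≤5: 1 1 2 3 5 7 10 13 18 23 30 37 47 57 70 84 101 119; ≤6: 1 1 2 3 5 7 11 14 20 26 35 44 58 71 90 110 136 163; ≤7: 1 1 2 3 5 7 11 15 21 28 38 49 65 82 105 131 164 201; ≤8: 1 1 2 3 5 7 11 15 22 29 40 52 70 89 116 146 186 230; ≤9: 1 1 2 3 5 7 11 15 22 30 41 54 73 94 123 157 201 252; ≤10: 1 1 2 3 5 7 11 15 22 30 42 55 75 97 128 164 212 267; ≤11: 1 1 2 3 5 7 11 15 22 30 42 56 76 99 131 169 219 278; ≤12: 1 1 2 3 5 7 11 15 22 30 42 56 77 100 133 172 224 285; ≤13: 1 1 2 3 5 7 11 15 22 30 42 56 77 101 134 174 227 290; ≤14: 1 1 2 3 5 7 11 15 22 30 42 56 77 101 135 175 229 293; ≤15: 1 1 2 3 5 7 11 15 22 30 42 56 77 101 135 176 230 295; ≤16: 1 1 2 3 5 7 11 15 22 30 42 56 77 101 135 176 231 296. r_16(17) = 296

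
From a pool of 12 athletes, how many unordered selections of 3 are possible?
C(12,3) = 12!/(3!×9!) = 220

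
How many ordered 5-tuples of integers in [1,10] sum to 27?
Coefficient of x^27 in (x + x² + ... + x^10)^5. By inclusion-exclusion on dice exceeding 10: Σ_j (-1)^j C(5,j)·C(27-1-10j, 4) = C(5,0)·C(26,4) - C(5,1)·C(16,4) + C(5,2)·C(6,4) = 1·14950 - 5·1820 + 10·15 = 6000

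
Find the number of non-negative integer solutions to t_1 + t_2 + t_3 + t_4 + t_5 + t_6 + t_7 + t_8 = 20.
C(20+8-1, 8-1) = C(27, 7) = 888030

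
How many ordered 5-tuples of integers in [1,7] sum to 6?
Coefficient of x^6 in (x + x² + ... + x^7)^5. By inclusion-exclusion on dice exceeding 7: Σ_j (-1)^j C(5,j)·C(6-1-7j, 4) = C(5,0)·C(5,4) = 1·5 = 5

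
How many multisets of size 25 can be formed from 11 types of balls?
C(25+11-1, 11-1) = C(35, 10) = 183579396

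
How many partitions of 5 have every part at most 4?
Let r_j(i) = number of partitions of i into parts ≤ j, for i = 0..5. r_1(i) = 1 for all i; r_j(i) = r_{j-1}(i) + r_j(i-j). Rows j = 2..4: ≤2: 1 1 2 2 3 3; ≤3: 1 1 2 3 4 5; ≤4: 1 1 2 3 5 6. r_4(5) = 6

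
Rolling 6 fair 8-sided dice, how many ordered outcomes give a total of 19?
Coefficient of x^19 in (x + x² + ... + x^8)^6. By inclusion-exclusion on dice exceeding 8: Σ_j (-1)^j C(6,j)·C(19-1-8j, 5) = C(6,0)·C(18,5) - C(6,1)·C(10,5) = 1·8568 - 6·252 = 7056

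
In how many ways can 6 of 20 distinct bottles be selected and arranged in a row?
P(20,6) = 20!/(20-6)! = 27907200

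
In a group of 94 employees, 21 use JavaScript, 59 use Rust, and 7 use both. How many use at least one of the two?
|A∪B| = |A| + |B| - |A∩B| = 21 + 59 - 7 = 73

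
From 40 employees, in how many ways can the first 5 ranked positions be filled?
P(40,5) = 40!/(40-5)! = 78960960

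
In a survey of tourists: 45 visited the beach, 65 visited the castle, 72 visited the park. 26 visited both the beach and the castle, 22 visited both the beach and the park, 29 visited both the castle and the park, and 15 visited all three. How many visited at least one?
|A∪B∪C| = 45+65+72-26-22-29+15 = 120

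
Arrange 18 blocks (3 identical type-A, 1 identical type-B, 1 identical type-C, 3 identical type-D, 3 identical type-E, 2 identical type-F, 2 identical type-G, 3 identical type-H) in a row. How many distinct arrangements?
18! / (3! × 1! × 1! × 3! × 3! × 2! × 2! × 3!) = 1235025792000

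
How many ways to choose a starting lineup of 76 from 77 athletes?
C(77,76) = 77!/(76!×1!) = 77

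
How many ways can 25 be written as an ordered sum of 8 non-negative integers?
C(25+8-1, 8-1) = C(32, 7) = 3365856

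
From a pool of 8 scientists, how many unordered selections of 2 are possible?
C(8,2) = 8!/(2!×6!) = 28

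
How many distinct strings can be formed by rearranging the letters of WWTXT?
5! / (1! × 2! × 2!) = 30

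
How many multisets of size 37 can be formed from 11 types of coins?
C(37+11-1, 11-1) = C(47, 10) = 5178066751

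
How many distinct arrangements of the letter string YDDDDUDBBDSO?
12! / (1! × 2! × 6! × 1! × 1! × 1!) = 332640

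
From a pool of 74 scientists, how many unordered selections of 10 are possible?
C(74,10) = 74!/(10!×64!) = 718406958841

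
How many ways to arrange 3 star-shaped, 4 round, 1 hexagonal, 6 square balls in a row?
14! / (3! × 4! × 1! × 6!) = 840840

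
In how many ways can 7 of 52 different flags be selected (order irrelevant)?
C(52,7) = 52!/(7!×45!) = 133784560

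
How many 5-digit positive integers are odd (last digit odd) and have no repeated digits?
Last∈{1,3,5,7,9}. Last=0: 0. Last nonzero: 5×8×P(8,3) = 13440. Total = 13440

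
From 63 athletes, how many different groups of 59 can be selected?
C(63,59) = 63!/(59!×4!) = 595665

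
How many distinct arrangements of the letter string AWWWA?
5! / (3! × 2!) = 10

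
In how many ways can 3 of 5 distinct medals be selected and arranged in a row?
P(5,3) = 5!/(5-3)! = 60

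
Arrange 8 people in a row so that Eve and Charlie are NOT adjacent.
Total - adjacent = 8! - (8-1)!×2 = 40320 - 10080 = 30240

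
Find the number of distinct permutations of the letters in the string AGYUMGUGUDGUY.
13! / (1! × 1! × 1! × 4! × 2! × 4!) = 5405400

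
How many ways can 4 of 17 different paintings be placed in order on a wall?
P(17,4) = 17!/(17-4)! = 57120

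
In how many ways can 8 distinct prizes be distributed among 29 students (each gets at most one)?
P(29,8) = 29!/(29-8)! = 173059286400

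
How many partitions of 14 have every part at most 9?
Let r_j(i) = number of partitions of i into parts ≤ j, for i = 0..14. r_1(i) = 1 for all i; r_j(i) = r_{j-1}(i) + r_j(i-j). Rows j = 2..9: ≤2: 1 1 2 2 3 3 4 4 5 5 6 6 7 7 8; ≤3: 1 1 2 3 4 5 7 8 10 12 14 16 19 21 24; ≤4: 1 1 2 3 5 6 9 11 15 18 23 27 34 39 47; ≤5: 1 1 2 3 5 7 10 13 18 23 30 37 47 57 70; ≤6: 1 1 2 3 5 7 11 14 20 26 35 44 58 71 90; ≤7: 1 1 2 3 5 7 11 15 21 28 38 49 65 82 105; ≤8: 1 1 2 3 5 7 11 15 22 29 40 52 70 89 116; ≤9: 1 1 2 3 5 7 11 15 22 30 41 54 73 94 123. r_9(14) = 123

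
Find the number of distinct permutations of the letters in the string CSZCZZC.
7! / (1! × 3! × 3!) = 140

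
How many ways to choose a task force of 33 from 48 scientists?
C(48,33) = 48!/(33!×15!) = 1093260079344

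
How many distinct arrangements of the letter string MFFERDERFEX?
11! / (2! × 1! × 1! × 3! × 3! × 1!) = 554400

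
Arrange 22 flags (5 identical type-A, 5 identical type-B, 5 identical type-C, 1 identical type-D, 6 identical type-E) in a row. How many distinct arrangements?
22! / (5! × 5! × 5! × 1! × 6!) = 903421366848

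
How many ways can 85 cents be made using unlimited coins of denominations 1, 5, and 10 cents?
Coefficient of x^85 in 1/(1-x^1) · 1/(1-x^5) · 1/(1-x^10). Case on j = number of 10-cent coins (j = 0..8); remainder r = 85 - 10j is made from {1,5} in ⌊r/5⌋+1 ways. r = 85, 75, 65, 55, 45, 35, 25, 15, 5 → 18 + 16 + 14 + 12 + 10 + 8 + 6 + 4 + 2 = 90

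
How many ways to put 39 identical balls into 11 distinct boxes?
C(39+11-1, 11-1) = C(49, 10) = 8217822536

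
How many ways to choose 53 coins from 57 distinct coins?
C(57,53) = 57!/(53!×4!) = 395010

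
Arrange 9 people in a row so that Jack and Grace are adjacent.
Treat as block: (9-1)! × 2! = 40320 × 2 = 80640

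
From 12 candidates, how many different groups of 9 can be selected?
C(12,9) = 12!/(9!×3!) = 220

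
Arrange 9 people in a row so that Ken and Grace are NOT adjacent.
Total - adjacent = 9! - (9-1)!×2 = 362880 - 80640 = 282240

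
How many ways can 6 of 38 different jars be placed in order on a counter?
P(38,6) = 38!/(38-6)! = 1987690320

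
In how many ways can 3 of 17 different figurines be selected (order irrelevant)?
C(17,3) = 17!/(3!×14!) = 680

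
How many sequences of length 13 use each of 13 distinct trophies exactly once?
13! = 6227020800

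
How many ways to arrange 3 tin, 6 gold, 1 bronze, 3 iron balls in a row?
13! / (3! × 6! × 1! × 3!) = 240240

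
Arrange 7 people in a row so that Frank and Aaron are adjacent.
Treat as block: (7-1)! × 2! = 720 × 2 = 1440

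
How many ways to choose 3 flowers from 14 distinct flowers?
C(14,3) = 14!/(3!×11!) = 364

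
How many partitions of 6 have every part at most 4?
Let r_j(i) = number of partitions of i into parts ≤ j, for i = 0..6. r_1(i) = 1 for all i; r_j(i) = r_{j-1}(i) + r_j(i-j). Rows j = 2..4: ≤2: 1 1 2 2 3 3 4; ≤3: 1 1 2 3 4 5 7; ≤4: 1 1 2 3 5 6 9. r_4(6) = 9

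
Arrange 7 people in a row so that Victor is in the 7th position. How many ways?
Fix one position: (7-1)! = 720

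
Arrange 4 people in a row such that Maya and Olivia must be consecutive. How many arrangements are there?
Treat the 2 as one block: (4-2+1)! × 2! = 6 × 2 = 12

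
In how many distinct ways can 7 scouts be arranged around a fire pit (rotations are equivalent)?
Circular: fix one position, arrange the rest. (7-1)! = 720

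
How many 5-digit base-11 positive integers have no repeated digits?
First digit: 10 choices (nonzero). Then descending: 10 × 10 × 9 × 8 × 7 = 50400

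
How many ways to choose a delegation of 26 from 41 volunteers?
C(41,26) = 41!/(26!×15!) = 63432274896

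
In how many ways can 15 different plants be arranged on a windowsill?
15! = 1307674368000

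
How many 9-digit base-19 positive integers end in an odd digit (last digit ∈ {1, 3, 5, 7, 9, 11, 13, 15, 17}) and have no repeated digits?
Last∈{1,3,5,7,9,11,13,15,17}. Last=0: 0. Last nonzero: 9×17×P(17,7) = 14996741760. Total = 14996741760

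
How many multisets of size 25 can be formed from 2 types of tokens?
C(25+2-1, 2-1) = C(26, 1) = 26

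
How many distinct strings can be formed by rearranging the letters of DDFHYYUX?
8! / (1! × 2! × 1! × 2! × 1! × 1!) = 10080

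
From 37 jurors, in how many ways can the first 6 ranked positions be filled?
P(37,6) = 37!/(37-6)! = 1673844480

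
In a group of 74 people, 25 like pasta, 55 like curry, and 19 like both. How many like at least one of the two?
|A∪B| = |A| + |B| - |A∩B| = 25 + 55 - 19 = 61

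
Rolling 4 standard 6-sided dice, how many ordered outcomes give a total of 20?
Coefficient of x^20 in (x + x² + ... + x^6)^4. By inclusion-exclusion on dice exceeding 6: Σ_j (-1)^j C(4,j)·C(20-1-6j, 3) = C(4,0)·C(19,3) - C(4,1)·C(13,3) + C(4,2)·C(7,3) = 1·969 - 4·286 + 6·35 = 35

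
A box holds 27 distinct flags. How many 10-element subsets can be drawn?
C(27,10) = 27!/(10!×17!) = 8436285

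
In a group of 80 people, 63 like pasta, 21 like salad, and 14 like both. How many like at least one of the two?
|A∪B| = |A| + |B| - |A∩B| = 63 + 21 - 14 = 70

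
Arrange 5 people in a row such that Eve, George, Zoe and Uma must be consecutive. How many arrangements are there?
Treat the 4 as one block: (5-4+1)! × 4! = 2 × 24 = 48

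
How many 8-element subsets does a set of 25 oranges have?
C(25,8) = 25!/(8!×17!) = 1081575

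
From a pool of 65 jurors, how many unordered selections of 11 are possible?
C(65,11) = 65!/(11!×54!) = 895068996640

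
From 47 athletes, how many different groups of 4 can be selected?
C(47,4) = 47!/(4!×43!) = 178365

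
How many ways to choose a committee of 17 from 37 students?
C(37,17) = 37!/(17!×20!) = 15905368710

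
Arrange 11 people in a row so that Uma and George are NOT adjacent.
Total - adjacent = 11! - (11-1)!×2 = 39916800 - 7257600 = 32659200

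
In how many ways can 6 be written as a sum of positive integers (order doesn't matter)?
Pentagonal recurrence p(n) = p(n-1) + p(n-2) - p(n-5) - p(n-7) + p(n-12) + p(n-15) - ... gives p(0..5) = 1, 1, 2, 3, 5, 7. p(6) = p(5) + p(4) - p(1) = 7 + 5 - 1 = 11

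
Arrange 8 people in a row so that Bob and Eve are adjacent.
Treat as block: (8-1)! × 2! = 5040 × 2 = 10080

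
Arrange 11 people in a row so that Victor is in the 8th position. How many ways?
Fix one position: (11-1)! = 3628800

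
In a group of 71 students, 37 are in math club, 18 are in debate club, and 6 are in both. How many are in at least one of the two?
|A∪B| = |A| + |B| - |A∩B| = 37 + 18 - 6 = 49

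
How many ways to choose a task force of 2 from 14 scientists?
C(14,2) = 14!/(2!×12!) = 91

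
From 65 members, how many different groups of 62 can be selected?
C(65,62) = 65!/(62!×3!) = 43680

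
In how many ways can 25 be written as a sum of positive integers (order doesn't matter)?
Pentagonal recurrence p(n) = p(n-1) + p(n-2) - p(n-5) - p(n-7) + p(n-12) + p(n-15) - ... gives p(0..24) = 1, 1, 2, 3, 5, 7, 11, 15, 22, 30, 42, 56, 77, 101, 135, 176, 231, 297, 385, 490, 627, 792, 1002, 1255, 1575. p(25) = p(24) + p(23) - p(20) - p(18) + p(13) + p(10) - p(3) = 1575 + 1255 - 627 - 385 + 101 + 42 - 3 = 1958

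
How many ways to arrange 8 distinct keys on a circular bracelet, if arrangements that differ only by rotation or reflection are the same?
(8-1)!/2 = 5040/2 = 2520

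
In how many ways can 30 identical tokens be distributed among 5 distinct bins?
C(30+5-1, 5-1) = C(34, 4) = 46376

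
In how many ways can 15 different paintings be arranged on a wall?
15! = 1307674368000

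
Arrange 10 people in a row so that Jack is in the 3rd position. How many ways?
Fix one position: (10-1)! = 362880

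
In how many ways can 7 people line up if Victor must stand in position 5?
Fix one position: (7-1)! = 720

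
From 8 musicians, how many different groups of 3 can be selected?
C(8,3) = 8!/(3!×5!) = 56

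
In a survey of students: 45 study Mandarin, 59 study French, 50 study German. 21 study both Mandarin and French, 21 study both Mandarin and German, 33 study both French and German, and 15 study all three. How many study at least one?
|A∪B∪C| = 45+59+50-21-21-33+15 = 94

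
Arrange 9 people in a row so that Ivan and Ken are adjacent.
Treat as block: (9-1)! × 2! = 40320 × 2 = 80640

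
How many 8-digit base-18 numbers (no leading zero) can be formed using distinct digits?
First digit: 17 choices (nonzero). Then descending: 17 × 17 × 16 × 15 × 14 × 13 × 12 × 11 = 1666304640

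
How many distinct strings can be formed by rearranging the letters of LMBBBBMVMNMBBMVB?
16! / (7! × 1! × 2! × 1! × 5!) = 17297280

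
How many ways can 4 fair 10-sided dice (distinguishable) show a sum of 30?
Coefficient of x^30 in (x + x² + ... + x^10)^4. By inclusion-exclusion on dice exceeding 10: Σ_j (-1)^j C(4,j)·C(30-1-10j, 3) = C(4,0)·C(29,3) - C(4,1)·C(19,3) + C(4,2)·C(9,3) = 1·3654 - 4·969 + 6·84 = 282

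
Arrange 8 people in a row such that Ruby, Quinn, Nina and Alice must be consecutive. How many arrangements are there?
Treat the 4 as one block: (8-4+1)! × 4! = 120 × 24 = 2880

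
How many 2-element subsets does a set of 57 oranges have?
C(57,2) = 57!/(2!×55!) = 1596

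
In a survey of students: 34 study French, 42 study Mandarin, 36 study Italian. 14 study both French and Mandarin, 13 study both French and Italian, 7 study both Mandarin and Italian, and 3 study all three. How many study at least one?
|A∪B∪C| = 34+42+36-14-13-7+3 = 81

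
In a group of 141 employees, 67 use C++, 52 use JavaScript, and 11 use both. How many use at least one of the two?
|A∪B| = |A| + |B| - |A∩B| = 67 + 52 - 11 = 108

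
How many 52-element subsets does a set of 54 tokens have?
C(54,52) = 54!/(52!×2!) = 1431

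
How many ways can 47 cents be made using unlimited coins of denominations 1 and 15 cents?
Coefficient of x^47 in 1/(1-x^1) · 1/(1-x^15). Use j coins of 15 for j = 0..⌊47/15⌋ = 3, the rest in 1s: 3 + 1 = 4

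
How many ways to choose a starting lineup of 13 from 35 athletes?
C(35,13) = 35!/(13!×22!) = 1476337800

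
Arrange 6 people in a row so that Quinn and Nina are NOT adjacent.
Total - adjacent = 6! - (6-1)!×2 = 720 - 240 = 480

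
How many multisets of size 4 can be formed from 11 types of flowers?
C(4+11-1, 11-1) = C(14, 10) = 1001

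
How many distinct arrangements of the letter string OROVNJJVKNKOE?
13! / (2! × 2! × 1! × 3! × 2! × 1! × 2!) = 64864800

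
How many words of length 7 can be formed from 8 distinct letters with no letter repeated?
P(8,7) = 8!/(8-7)! = 40320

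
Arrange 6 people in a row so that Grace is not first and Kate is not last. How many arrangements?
By inclusion-exclusion: 6! - 2×(6-1)! + (6-2)! = 720 - 240 + 24 = 504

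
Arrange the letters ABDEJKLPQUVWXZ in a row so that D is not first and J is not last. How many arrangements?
By inclusion-exclusion: 14! - 2×(14-1)! + (14-2)! = 87178291200 - 12454041600 + 479001600 = 75203251200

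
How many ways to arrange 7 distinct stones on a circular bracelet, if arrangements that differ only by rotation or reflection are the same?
(7-1)!/2 = 720/2 = 360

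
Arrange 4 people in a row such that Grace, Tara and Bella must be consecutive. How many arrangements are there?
Treat the 3 as one block: (4-3+1)! × 3! = 2 × 6 = 12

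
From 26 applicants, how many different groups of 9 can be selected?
C(26,9) = 26!/(9!×17!) = 3124550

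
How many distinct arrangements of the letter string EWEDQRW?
7! / (1! × 1! × 2! × 1! × 2!) = 1260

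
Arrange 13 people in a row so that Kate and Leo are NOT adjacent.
Total - adjacent = 13! - (13-1)!×2 = 6227020800 - 958003200 = 5269017600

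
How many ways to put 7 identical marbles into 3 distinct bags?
C(7+3-1, 3-1) = C(9, 2) = 36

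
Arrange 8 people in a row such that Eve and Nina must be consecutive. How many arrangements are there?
Treat the 2 as one block: (8-2+1)! × 2! = 5040 × 2 = 10080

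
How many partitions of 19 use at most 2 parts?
By conjugation, equals partitions of 19 into parts ≤ 2. Let r_j(i) = number of partitions of i into parts ≤ j, for i = 0..19. r_1(i) = 1 for all i; r_j(i) = r_{j-1}(i) + r_j(i-j). Rows j = 2..2: ≤2: 1 1 2 2 3 3 4 4 5 5 6 6 7 7 8 8 9 9 10 10. r_2(19) = 10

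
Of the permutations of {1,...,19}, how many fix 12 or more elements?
Exactly j fixed points: C(19,j)·!(19-j); sum over j ≥ 12 (derangement numbers via !m = (m-1)·(!(m-1) + !(m-2)): !0..!7 = 1, 0, 1, 2, 9, 44, 265, 1854). Σ_{j=12}^{19} C(19,j)·!(19-j) = C(19,12)·!7 + C(19,13)·!6 + C(19,14)·!5 + C(19,15)·!4 + C(19,16)·!3 + C(19,17)·!2 + C(19,18)·!1 + C(19,19)·!0 = 50388·1854 + 27132·265 + 11628·44 + 3876·9 + 969·2 + 171·1 + 19·0 + 1·1 = 101157958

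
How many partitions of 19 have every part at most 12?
Let r_j(i) = number of partitions of i into parts ≤ j, for i = 0..19. r_1(i) = 1 for all i; r_j(i) = r_{j-1}(i) + r_j(i-j). Rows j = 2..12: ≤2: 1 1 2 2 3 3 4 4 5 5 6 6 7 7 8 8 9 9 10 10; ≤3: 1 1 2 3 4 5 7 8 10 12 14 16 19 21 24 27 30 33 37 40; ≤4: 1 1 2 3 5 6 9 11 15 18 23 27 34 39 47 54 64 72 84 94; ≤5: 1 1 2 3 5 7 10 13 18 23 30 37 47 57 70 84 101 119 141 164; ≤6: 1 1 2 3 5 7 11 14 20 26 35 44 58 71 90 110 136 163 199 235; ≤7: 1 1 2 3 5 7 11 15 21 28 38 49 65 82 105 131 164 201 248 300; ≤8: 1 1 2 3 5 7 11 15 22 29 40 52 70 89 116 146 186 230 288 352; ≤9: 1 1 2 3 5 7 11 15 22 30 41 54 73 94 123 157 201 252 318 393; ≤10: 1 1 2 3 5 7 11 15 22 30 42 55 75 97 128 164 212 267 340 423; ≤11: 1 1 2 3 5 7 11 15 22 30 42 56 76 99 131 169 219 278 355 445; ≤12: 1 1 2 3 5 7 11 15 22 30 42 56 77 100 133 172 224 285 366 460. r_12(19) = 460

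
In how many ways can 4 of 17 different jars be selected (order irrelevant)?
C(17,4) = 17!/(4!×13!) = 2380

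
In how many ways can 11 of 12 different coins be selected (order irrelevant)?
C(12,11) = 12!/(11!×1!) = 12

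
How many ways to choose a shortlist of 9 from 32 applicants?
C(32,9) = 32!/(9!×23!) = 28048800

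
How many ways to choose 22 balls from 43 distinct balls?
C(43,22) = 43!/(22!×21!) = 1052049481860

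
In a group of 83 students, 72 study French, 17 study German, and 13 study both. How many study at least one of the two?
|A∪B| = |A| + |B| - |A∩B| = 72 + 17 - 13 = 76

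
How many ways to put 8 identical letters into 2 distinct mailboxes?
C(8+2-1, 2-1) = C(9, 1) = 9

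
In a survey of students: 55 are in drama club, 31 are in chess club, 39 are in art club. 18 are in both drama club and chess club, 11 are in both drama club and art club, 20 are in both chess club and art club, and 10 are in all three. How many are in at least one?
|A∪B∪C| = 55+31+39-18-11-20+10 = 86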